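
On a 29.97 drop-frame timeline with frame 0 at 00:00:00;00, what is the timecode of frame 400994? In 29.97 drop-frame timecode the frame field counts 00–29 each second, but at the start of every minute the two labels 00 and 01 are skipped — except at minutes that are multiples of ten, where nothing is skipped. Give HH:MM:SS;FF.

Each 10-minute DF block holds 10 × 60 × 30 − 9 × 2 = 17982 frames. 400994 ÷ 17982 → 22 full blocks, remainder 5390.
Within the partial block the first minute is 1800 frames and each further minute 1798, so 2 further minute boundaries passed. Total skipped labels = 18 × 22 + 2 × 2 = 400.
Non-drop label index = 400994 + 400 = 401394; at 30 labels/s that is 03:42:59:24, i.e. DF 03:42:59;24.

03:42:59;24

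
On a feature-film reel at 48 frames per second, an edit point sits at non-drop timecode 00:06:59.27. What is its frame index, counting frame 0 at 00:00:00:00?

Total seconds to the label: (0 × 3600 + 6 × 60 + 59) = 419.
Frame index = 419 × 48 + 27 = 20139.

frame 20139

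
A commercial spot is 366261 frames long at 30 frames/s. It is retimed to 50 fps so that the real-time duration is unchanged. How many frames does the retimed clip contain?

Frames at target rate = 366261 × (50) / (30) = 610435.

610435 frames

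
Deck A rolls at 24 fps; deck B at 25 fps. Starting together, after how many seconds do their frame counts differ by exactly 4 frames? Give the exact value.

The gap grows by |25 − 24| = 1 frame per second.
Time for a 4-frame gap: 4 ÷ (1) = 4 s.

4 seconds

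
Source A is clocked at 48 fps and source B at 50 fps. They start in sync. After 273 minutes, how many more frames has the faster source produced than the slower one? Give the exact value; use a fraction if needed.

273 min = 16380 s.
A emits 48 × 16380 = 786240 frames; B emits 50 × 16380 = 819000.
Difference = 32760 frames; B is ahead of A.

32760 frames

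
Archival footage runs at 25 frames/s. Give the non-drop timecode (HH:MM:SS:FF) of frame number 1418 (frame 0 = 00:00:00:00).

00:00:56:18

1418 ÷ 25 = 56 full seconds, remainder 18 frames.
56 s = 0 h 0 min 56 s.
Timecode: 00:00:56:18.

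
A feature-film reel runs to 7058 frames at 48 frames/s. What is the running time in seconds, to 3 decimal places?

Running time = 7058 × 1/48 = 3529/24 s ≈ 147.042 s.

147.042 seconds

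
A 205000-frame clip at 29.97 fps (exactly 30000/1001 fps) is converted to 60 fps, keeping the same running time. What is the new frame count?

410410 frames

Target frames = source frames × (target rate / source rate) = 205000 × (60)/(30000/1001) = 205000 × 1001/500 = 410410.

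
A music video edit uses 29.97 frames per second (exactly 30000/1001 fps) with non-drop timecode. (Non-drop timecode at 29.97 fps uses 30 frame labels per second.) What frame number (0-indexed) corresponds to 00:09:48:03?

Total seconds to the label: (0 × 3600 + 9 × 60 + 48) = 588.
Frame index = 588 × 30 + 3 = 17643.

17643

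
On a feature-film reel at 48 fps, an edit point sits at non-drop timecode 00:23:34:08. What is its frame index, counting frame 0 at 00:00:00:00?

67880

Total seconds to the label: (0 × 3600 + 23 × 60 + 34) = 1414.
Frame index = 1414 × 48 + 8 = 67880.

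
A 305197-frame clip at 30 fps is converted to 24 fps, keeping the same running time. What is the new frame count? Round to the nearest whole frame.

244158 frames

Frames at target rate = 305197 × (24) / (30) = 1220788/5 ≈ 244157.600.
Nearest whole frame: 244158.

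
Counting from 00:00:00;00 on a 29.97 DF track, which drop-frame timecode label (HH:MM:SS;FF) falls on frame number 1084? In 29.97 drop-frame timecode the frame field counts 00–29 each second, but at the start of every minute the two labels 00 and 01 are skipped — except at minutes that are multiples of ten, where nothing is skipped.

00:00:36;04

Ten DF minutes hold 17982 frames, so frame 1084 lies in block 0 (frames 0–17981) with 1084 frames into that block.
The block's first minute is 1800 frames and the rest 1798 each; 1084 frames reaches minute 0, so 0 × 18 + 0 × 2 = 0 labels have been skipped so far.
Adding those back, label number 1084 + 0 = 1084 at 30 labels/s is 36 s + 4 f = 0 h 0 min 36 s frame 4, i.e. 00:00:36;04.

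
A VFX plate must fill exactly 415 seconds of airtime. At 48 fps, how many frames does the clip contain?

Frames = 415 × 48 = 19920.

19920 frames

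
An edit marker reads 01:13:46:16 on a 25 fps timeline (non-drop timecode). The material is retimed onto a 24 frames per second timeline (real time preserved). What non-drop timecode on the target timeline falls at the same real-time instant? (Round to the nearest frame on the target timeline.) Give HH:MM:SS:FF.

Source frame index: (1×3600 + 13×60 + 46) × 25 + 16 = 110666.
Real time: 110666 / (25) = 110666/25 s.
Target frame: (110666/25) × (24) = 2655984/25 ≈ 106239.360 → 106239.
At 24 labels/s: frame 106239 → 01:13:46:15.

01:13:46:15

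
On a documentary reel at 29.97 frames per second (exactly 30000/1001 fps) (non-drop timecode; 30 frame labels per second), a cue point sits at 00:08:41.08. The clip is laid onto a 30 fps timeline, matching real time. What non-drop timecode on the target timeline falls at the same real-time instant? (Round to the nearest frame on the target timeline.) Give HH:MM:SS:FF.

00:08:41:24

Source frame index: (0×3600 + 8×60 + 41) × 30 + 8 = 15638.
Real time: 15638 / (30000/1001) = 7826819/15000 s.
Target frame: (7826819/15000) × (30) = 7826819/500 ≈ 15653.638 → 15654.
At 30 labels/s: frame 15654 → 00:08:41:24.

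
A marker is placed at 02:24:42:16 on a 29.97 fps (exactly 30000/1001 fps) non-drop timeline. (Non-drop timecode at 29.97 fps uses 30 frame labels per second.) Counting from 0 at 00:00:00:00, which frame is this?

frame 260476

Total seconds to the label: (2 × 3600 + 24 × 60 + 42) = 8682.
Frame index = 8682 × 30 + 16 = 260476.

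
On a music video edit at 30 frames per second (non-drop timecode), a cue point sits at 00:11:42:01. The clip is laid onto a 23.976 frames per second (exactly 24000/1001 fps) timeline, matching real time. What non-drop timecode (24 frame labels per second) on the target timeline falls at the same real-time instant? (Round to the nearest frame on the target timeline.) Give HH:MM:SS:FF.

00:11:41:08

Source frame index: (0×3600 + 11×60 + 42) × 30 + 1 = 21061.
Real time: 21061 / (30) = 21061/30 s.
Target frame: (21061/30) × (24000/1001) = 16848800/1001 ≈ 16831.968 → 16832.
At 24 labels/s: frame 16832 → 00:11:41:08.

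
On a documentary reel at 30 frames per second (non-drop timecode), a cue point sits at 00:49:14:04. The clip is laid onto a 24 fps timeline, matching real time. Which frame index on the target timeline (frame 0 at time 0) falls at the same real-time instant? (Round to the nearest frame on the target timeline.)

Source frame index: (0×3600 + 49×60 + 14) × 30 + 4 = 88624.
Real time: 88624 / (30) = 44312/15 s.
Target frame: (44312/15) × (24) = 354496/5 ≈ 70899.200 → 70899.

frame 70899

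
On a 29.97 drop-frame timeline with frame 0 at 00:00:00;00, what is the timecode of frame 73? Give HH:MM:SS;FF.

00:00:02;13

Ten DF minutes hold 17982 frames, so frame 73 lies in block 0 (frames 0–17981) with 73 frames into that block.
The block's first minute is 1800 frames and the rest 1798 each; 73 frames reaches minute 0, so 0 × 18 + 0 × 2 = 0 labels have been skipped so far.
Adding those back, label number 73 + 0 = 73 at 30 labels/s is 2 s + 13 f = 0 h 0 min 2 s frame 13, i.e. 00:00:02;13.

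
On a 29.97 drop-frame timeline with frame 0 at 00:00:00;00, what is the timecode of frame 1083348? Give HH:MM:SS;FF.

Ten DF minutes hold 17982 frames, so frame 1083348 lies in block 60 (frames 1078920–1096901) with 4428 frames into that block.
The block's first minute is 1800 frames and the rest 1798 each; 4428 frames reaches minute 2, so 60 × 18 + 2 × 2 = 1084 labels have been skipped so far.
Adding those back, label number 1083348 + 1084 = 1084432 at 30 labels/s is 36147 s + 22 f = 10 h 2 min 27 s frame 22, i.e. 10:02:27;22.

10:02:27;22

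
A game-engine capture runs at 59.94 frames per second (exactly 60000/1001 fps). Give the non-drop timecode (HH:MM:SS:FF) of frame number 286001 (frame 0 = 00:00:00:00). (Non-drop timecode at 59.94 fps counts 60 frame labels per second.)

286001 ÷ 60 = 4766 full seconds, remainder 41 frames.
4766 s = 1 h 19 min 26 s.
Timecode: 01:19:26:41.

01:19:26:41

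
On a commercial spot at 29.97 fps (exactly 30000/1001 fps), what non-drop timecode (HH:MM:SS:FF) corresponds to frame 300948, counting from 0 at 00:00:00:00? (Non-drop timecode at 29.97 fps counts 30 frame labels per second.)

300948 ÷ 30 = 10031 full seconds, remainder 18 frames.
10031 s = 2 h 47 min 11 s.
Timecode: 02:47:11:18.

02:47:11:18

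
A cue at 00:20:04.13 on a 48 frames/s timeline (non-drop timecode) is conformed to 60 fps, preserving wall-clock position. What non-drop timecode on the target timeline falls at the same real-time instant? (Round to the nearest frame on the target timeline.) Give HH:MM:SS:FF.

00:20:04:16

Source frame index: (0×3600 + 20×60 + 4) × 48 + 13 = 57805.
Real time: 57805 / (48) = 57805/48 s.
Target frame: (57805/48) × (60) = 289025/4 ≈ 72256.250 → 72256.
At 60 labels/s: frame 72256 → 00:20:04:16.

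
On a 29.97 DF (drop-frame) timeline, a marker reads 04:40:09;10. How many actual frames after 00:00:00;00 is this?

Complete 10-minute blocks: 28, each 17982 frames → 503496.
Remaining 0 whole minutes in the current block: 0 frames.
Within the current minute: 9 × 30 + 10 = 280. Total = 503496 + 0 + 280 = 503776.

503776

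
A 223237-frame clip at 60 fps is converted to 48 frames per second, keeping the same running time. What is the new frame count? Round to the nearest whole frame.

Frames at target rate = 223237 × (48) / (60) = 892948/5 ≈ 178589.600.
Nearest whole frame: 178590.

178590 frames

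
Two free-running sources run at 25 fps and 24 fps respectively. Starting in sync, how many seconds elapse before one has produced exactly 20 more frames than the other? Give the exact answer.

20 seconds

The gap grows by |24 − 25| = 1 frame per second.
Time for a 20-frame gap: 20 ÷ (1) = 20 s.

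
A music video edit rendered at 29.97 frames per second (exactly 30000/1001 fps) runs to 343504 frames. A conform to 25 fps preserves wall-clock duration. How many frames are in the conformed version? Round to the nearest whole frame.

Frames at target rate = 343504 × (25) / (30000/1001) = 21490469/75 ≈ 286539.587.
Nearest whole frame: 286540.

286540 frames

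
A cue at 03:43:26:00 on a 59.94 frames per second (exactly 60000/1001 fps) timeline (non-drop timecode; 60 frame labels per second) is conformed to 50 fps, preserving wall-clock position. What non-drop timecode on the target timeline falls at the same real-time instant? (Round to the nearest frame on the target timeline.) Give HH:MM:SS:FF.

03:43:39:20

Source frame index: (3×3600 + 43×60 + 26) × 60 + 0 = 804360.
Real time: 804360 / (60000/1001) = 6709703/500 s.
Target frame: (6709703/500) × (50) = 6709703/10 ≈ 670970.300 → 670970.
At 50 labels/s: frame 670970 → 03:43:39:20.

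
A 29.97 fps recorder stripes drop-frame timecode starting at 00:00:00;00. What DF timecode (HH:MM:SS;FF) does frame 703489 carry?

06:31:13;03

Each 10-minute DF block holds 10 × 60 × 30 − 9 × 2 = 17982 frames. 703489 ÷ 17982 → 39 full blocks, remainder 2191.
Within the partial block the first minute is 1800 frames and each further minute 1798, so 1 further minute boundary passed. Total skipped labels = 18 × 39 + 2 × 1 = 704.
Non-drop label index = 703489 + 704 = 704193; at 30 labels/s that is 06:31:13:03, i.e. DF 06:31:13;03.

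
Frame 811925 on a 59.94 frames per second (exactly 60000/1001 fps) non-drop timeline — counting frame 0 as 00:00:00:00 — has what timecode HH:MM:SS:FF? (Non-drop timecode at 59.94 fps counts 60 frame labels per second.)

811925 ÷ 60 = 13532 full seconds, remainder 5 frames.
13532 s = 3 h 45 min 32 s.
Timecode: 03:45:32:05.

03:45:32:05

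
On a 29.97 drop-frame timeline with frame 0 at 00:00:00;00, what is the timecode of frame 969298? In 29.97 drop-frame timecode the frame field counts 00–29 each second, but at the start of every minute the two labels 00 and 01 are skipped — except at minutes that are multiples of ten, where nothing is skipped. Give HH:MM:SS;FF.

Each 10-minute DF block holds 10 × 60 × 30 − 9 × 2 = 17982 frames. 969298 ÷ 17982 → 53 full blocks, remainder 16252.
Within the partial block the first minute is 1800 frames and each further minute 1798, so 9 further minute boundaries passed. Total skipped labels = 18 × 53 + 2 × 9 = 972.
Non-drop label index = 969298 + 972 = 970270; at 30 labels/s that is 08:59:02:10, i.e. DF 08:59:02;10.

08:59:02;10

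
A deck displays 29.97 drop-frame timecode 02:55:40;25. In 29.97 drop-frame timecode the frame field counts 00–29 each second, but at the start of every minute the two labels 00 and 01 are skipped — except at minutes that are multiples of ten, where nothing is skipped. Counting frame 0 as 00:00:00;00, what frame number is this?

315909

As if non-drop at 30 labels/s: (2 × 3600 + 55 × 60 + 40) × 30 + 25 = 316225.
Minute boundaries passed: 175; those not divisible by 10: 175 − 17 = 158; dropped labels = 2 × 158 = 316.
Actual frame index = 316225 − 316 = 315909.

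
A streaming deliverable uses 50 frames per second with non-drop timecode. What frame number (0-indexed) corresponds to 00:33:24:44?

Total seconds to the label: (0 × 3600 + 33 × 60 + 24) = 2004.
Frame index = 2004 × 50 + 44 = 100244.

frame 100244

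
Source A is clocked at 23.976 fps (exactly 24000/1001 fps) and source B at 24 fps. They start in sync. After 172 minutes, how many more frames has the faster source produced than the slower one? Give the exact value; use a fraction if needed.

172 min = 10320 s.
A emits 24000/1001 × 10320 = 247680000/1001 frames; B emits 24 × 10320 = 247680.
Difference = 247680/1001 frames (≈ 247.4326); B is ahead of A.

247680/1001 frames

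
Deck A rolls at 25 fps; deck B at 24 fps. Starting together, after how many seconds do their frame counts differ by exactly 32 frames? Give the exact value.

32 seconds

The gap grows by |24 − 25| = 1 frame per second.
Time for a 32-frame gap: 32 ÷ (1) = 32 s.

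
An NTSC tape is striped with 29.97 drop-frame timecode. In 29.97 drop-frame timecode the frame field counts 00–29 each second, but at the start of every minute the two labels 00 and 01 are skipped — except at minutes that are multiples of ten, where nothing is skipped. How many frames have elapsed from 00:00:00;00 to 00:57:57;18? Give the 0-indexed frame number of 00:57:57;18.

As if non-drop at 30 labels/s: (0 × 3600 + 57 × 60 + 57) × 30 + 18 = 104328.
Minute boundaries passed: 57; those not divisible by 10: 57 − 5 = 52; dropped labels = 2 × 52 = 104.
Actual frame index = 104328 − 104 = 104224.

104224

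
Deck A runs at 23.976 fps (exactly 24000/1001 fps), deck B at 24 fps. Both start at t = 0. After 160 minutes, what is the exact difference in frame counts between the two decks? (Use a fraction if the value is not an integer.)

160 min = 9600 s.
A emits 24000/1001 × 9600 = 230400000/1001 frames; B emits 24 × 9600 = 230400.
Difference = 230400/1001 frames (≈ 230.1698); B is ahead of A.

230400/1001 frames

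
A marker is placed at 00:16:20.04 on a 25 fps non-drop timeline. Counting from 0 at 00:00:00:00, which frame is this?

frame 24504

Total seconds to the label: (0 × 3600 + 16 × 60 + 20) = 980.
Frame index = 980 × 25 + 4 = 24504.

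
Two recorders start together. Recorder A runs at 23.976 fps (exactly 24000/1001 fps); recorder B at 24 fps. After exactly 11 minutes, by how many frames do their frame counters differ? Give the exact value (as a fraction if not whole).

11 min = 660 s.
A emits 24000/1001 × 660 = 1440000/91 frames; B emits 24 × 660 = 15840.
Difference = 1440/91 frames (≈ 15.8242); B is ahead of A.

1440/91 frames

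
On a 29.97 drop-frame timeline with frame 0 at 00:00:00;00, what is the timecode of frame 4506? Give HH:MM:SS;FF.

Each 10-minute DF block holds 10 × 60 × 30 − 9 × 2 = 17982 frames. 4506 ÷ 17982 → 0 full blocks, remainder 4506.
Within the partial block the first minute is 1800 frames and each further minute 1798, so 2 further minute boundaries passed. Total skipped labels = 18 × 0 + 2 × 2 = 4.
Non-drop label index = 4506 + 4 = 4510; at 30 labels/s that is 00:02:30:10, i.e. DF 00:02:30;10.

00:02:30;10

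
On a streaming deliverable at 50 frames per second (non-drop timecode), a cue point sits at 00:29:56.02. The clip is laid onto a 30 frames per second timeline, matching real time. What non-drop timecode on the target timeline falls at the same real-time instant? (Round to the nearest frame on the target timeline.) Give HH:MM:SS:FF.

Source frame index: (0×3600 + 29×60 + 56) × 50 + 2 = 89802.
Real time: 89802 / (50) = 44901/25 s.
Target frame: (44901/25) × (30) = 269406/5 ≈ 53881.200 → 53881.
At 30 labels/s: frame 53881 → 00:29:56:01.

00:29:56:01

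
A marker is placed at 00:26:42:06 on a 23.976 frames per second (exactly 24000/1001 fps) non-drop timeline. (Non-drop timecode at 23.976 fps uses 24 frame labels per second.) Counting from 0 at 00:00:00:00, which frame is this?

38454

Total seconds to the label: (0 × 3600 + 26 × 60 + 42) = 1602.
Frame index = 1602 × 24 + 6 = 38454.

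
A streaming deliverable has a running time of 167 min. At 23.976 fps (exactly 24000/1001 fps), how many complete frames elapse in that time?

240239 frames

167 min = 10020 s.
Frames = 10020 × 24000/1001 = 240480000/1001 ≈ 240239.7602.
Complete frames: 240239.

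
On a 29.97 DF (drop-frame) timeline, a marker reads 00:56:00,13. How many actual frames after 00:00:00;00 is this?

Complete 10-minute blocks: 5, each 17982 frames → 89910.
Remaining 6 whole minutes in the current block: 1800 + 5 × 1798 = 10790 frames.
Within the current minute: 0 × 30 + 13 − 2 = 11 (labels ;00/;01 skipped at this minute). Total = 89910 + 10790 + 11 = 100711.

100711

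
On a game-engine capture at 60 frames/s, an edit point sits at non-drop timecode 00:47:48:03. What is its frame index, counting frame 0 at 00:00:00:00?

172083

Total seconds to the label: (0 × 3600 + 47 × 60 + 48) = 2868.
Frame index = 2868 × 60 + 3 = 172083.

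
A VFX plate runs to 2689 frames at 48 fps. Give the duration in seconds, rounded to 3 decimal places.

Running time = 2689 × 1/48 = 2689/48 s ≈ 56.021 s.

56.021 seconds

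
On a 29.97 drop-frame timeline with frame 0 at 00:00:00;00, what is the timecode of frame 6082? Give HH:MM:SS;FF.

00:03:22;28

Each 10-minute DF block holds 10 × 60 × 30 − 9 × 2 = 17982 frames. 6082 ÷ 17982 → 0 full blocks, remainder 6082.
Within the partial block the first minute is 1800 frames and each further minute 1798, so 3 further minute boundaries passed. Total skipped labels = 18 × 0 + 2 × 3 = 6.
Non-drop label index = 6082 + 6 = 6088; at 30 labels/s that is 00:03:22:28, i.e. DF 00:03:22;28.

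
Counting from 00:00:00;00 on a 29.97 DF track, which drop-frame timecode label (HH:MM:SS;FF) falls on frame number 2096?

Each 10-minute DF block holds 10 × 60 × 30 − 9 × 2 = 17982 frames. 2096 ÷ 17982 → 0 full blocks, remainder 2096.
Within the partial block the first minute is 1800 frames and each further minute 1798, so 1 further minute boundary passed. Total skipped labels = 18 × 0 + 2 × 1 = 2.
Non-drop label index = 2096 + 2 = 2098; at 30 labels/s that is 00:01:09:28, i.e. DF 00:01:09;28.

00:01:09;28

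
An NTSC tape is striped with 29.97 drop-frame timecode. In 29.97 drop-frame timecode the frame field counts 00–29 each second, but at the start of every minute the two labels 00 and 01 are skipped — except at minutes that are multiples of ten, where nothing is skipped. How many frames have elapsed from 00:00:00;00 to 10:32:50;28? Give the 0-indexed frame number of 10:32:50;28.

1137990

Complete 10-minute blocks: 63, each 17982 frames → 1132866.
Remaining 2 whole minutes in the current block: 1800 + 1 × 1798 = 3598 frames.
Within the current minute: 50 × 30 + 28 − 2 = 1526 (labels ;00/;01 skipped at this minute). Total = 1132866 + 3598 + 1526 = 1137990.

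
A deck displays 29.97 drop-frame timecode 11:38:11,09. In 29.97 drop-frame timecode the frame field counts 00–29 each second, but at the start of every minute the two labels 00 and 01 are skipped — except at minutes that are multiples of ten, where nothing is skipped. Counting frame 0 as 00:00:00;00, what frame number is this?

Complete 10-minute blocks: 69, each 17982 frames → 1240758.
Remaining 8 whole minutes in the current block: 1800 + 7 × 1798 = 14386 frames.
Within the current minute: 11 × 30 + 9 − 2 = 337 (labels ;00/;01 skipped at this minute). Total = 1240758 + 14386 + 337 = 1255481.

1255481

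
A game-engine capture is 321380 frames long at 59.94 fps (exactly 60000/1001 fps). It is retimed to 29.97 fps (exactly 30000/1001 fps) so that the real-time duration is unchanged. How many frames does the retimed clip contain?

Target frames = source frames × (target rate / source rate) = 321380 × (30000/1001)/(60000/1001) = 321380 × 1/2 = 160690.

160690 frames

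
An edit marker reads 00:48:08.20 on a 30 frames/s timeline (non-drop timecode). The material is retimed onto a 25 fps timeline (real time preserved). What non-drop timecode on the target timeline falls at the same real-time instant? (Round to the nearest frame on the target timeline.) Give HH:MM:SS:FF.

Source frame index: (0×3600 + 48×60 + 8) × 30 + 20 = 86660.
Real time: 86660 / (30) = 8666/3 s.
Target frame: (8666/3) × (25) = 216650/3 ≈ 72216.667 → 72217.
At 25 labels/s: frame 72217 → 00:48:08:17.

00:48:08:17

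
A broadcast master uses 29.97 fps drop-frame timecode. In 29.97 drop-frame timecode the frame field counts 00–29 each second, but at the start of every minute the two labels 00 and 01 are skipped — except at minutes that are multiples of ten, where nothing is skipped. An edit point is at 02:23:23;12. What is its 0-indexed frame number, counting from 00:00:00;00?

257844

Complete 10-minute blocks: 14, each 17982 frames → 251748.
Remaining 3 whole minutes in the current block: 1800 + 2 × 1798 = 5396 frames.
Within the current minute: 23 × 30 + 12 − 2 = 700 (labels ;00/;01 skipped at this minute). Total = 251748 + 5396 + 700 = 257844.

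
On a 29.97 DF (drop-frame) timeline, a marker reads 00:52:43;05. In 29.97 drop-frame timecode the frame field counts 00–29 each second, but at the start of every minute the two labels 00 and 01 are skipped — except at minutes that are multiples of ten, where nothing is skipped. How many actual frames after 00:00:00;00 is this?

94801

As if non-drop at 30 labels/s: (0 × 3600 + 52 × 60 + 43) × 30 + 5 = 94895.
Minute boundaries passed: 52; those not divisible by 10: 52 − 5 = 47; dropped labels = 2 × 47 = 94.
Actual frame index = 94895 − 94 = 94801.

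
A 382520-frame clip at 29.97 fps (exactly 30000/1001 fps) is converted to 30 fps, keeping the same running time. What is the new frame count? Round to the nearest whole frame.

Frames at target rate = 382520 × (30) / (30000/1001) = 9572563/25 ≈ 382902.520.
Nearest whole frame: 382903.

382903 frames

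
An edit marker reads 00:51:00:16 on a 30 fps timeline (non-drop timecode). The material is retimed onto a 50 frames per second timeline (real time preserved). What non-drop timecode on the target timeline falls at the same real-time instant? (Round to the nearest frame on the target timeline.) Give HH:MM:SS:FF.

Source frame index: (0×3600 + 51×60 + 0) × 30 + 16 = 91816.
Real time: 91816 / (30) = 45908/15 s.
Target frame: (45908/15) × (50) = 459080/3 ≈ 153026.667 → 153027.
At 50 labels/s: frame 153027 → 00:51:00:27.

00:51:00:27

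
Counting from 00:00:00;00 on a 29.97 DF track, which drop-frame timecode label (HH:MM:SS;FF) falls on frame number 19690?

Ten DF minutes hold 17982 frames, so frame 19690 lies in block 1 (frames 17982–35963) with 1708 frames into that block.
The block's first minute is 1800 frames and the rest 1798 each; 1708 frames reaches minute 0, so 1 × 18 + 0 × 2 = 18 labels have been skipped so far.
Adding those back, label number 19690 + 18 = 19708 at 30 labels/s is 656 s + 28 f = 0 h 10 min 56 s frame 28, i.e. 00:10:56;28.

00:10:56;28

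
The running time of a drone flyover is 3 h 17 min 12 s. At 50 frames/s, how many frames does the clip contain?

591600 frames

3 h 17 min 12 s = 11832 s.
Frames = 11832 × 50 = 591600.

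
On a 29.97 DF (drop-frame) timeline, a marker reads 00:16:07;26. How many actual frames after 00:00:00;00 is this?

Complete 10-minute blocks: 1, each 17982 frames → 17982.
Remaining 6 whole minutes in the current block: 1800 + 5 × 1798 = 10790 frames.
Within the current minute: 7 × 30 + 26 − 2 = 234 (labels ;00/;01 skipped at this minute). Total = 17982 + 10790 + 234 = 29006.

29006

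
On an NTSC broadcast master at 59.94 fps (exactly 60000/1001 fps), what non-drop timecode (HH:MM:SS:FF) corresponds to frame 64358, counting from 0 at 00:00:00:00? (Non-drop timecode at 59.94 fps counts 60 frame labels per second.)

64358 ÷ 60 = 1072 full seconds, remainder 38 frames.
1072 s = 0 h 17 min 52 s.
Timecode: 00:17:52:38.

00:17:52:38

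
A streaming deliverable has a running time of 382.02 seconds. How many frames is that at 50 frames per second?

Frames = 382.02 × 50 = 19101.

19101 frames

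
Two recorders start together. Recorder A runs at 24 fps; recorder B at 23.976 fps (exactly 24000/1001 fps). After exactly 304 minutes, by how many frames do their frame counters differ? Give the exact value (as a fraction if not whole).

304 min = 18240 s.
A emits 24 × 18240 = 437760 frames; B emits 24000/1001 × 18240 = 437760000/1001.
Difference = 437760/1001 frames (≈ 437.3227); B is behind A.

437760/1001 frames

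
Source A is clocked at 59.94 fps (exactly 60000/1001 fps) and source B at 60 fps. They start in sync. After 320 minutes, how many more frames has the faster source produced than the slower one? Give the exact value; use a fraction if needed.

1152000/1001 frames

320 min = 19200 s.
A emits 60000/1001 × 19200 = 1152000000/1001 frames; B emits 60 × 19200 = 1152000.
Difference = 1152000/1001 frames (≈ 1150.8492); B is ahead of A.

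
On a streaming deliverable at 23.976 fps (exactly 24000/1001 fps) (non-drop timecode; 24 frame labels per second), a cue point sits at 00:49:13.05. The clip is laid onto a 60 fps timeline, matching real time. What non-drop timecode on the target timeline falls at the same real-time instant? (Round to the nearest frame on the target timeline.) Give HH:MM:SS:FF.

Source frame index: (0×3600 + 49×60 + 13) × 24 + 5 = 70877.
Real time: 70877 / (24000/1001) = 70947877/24000 s.
Target frame: (70947877/24000) × (60) = 70947877/400 ≈ 177369.693 → 177370.
At 60 labels/s: frame 177370 → 00:49:16:10.

00:49:16:10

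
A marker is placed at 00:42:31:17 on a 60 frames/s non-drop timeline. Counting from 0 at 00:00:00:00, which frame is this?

frame 153077

Total seconds to the label: (0 × 3600 + 42 × 60 + 31) = 2551.
Frame index = 2551 × 60 + 17 = 153077.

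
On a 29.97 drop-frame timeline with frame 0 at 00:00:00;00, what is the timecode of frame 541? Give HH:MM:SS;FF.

Each 10-minute DF block holds 10 × 60 × 30 − 9 × 2 = 17982 frames. 541 ÷ 17982 → 0 full blocks, remainder 541.
Within the partial block the first minute is 1800 frames and each further minute 1798, so 0 further minute boundaries passed. Total skipped labels = 18 × 0 + 2 × 0 = 0.
Non-drop label index = 541 + 0 = 541; at 30 labels/s that is 00:00:18:01, i.e. DF 00:00:18;01.

00:00:18;01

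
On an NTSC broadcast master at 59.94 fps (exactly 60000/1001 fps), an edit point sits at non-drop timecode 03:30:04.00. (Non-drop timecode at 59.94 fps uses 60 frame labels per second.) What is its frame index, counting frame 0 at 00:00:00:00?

frame 756240

Total seconds to the label: (3 × 3600 + 30 × 60 + 4) = 12604.
Frame index = 12604 × 60 + 0 = 756240.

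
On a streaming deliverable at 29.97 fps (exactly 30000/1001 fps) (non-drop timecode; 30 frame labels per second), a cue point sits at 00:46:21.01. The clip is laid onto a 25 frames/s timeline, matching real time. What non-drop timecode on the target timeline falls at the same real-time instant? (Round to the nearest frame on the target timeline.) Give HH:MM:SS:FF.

Source frame index: (0×3600 + 46×60 + 21) × 30 + 1 = 83431.
Real time: 83431 / (30000/1001) = 83514431/30000 s.
Target frame: (83514431/30000) × (25) = 83514431/1200 ≈ 69595.359 → 69595.
At 25 labels/s: frame 69595 → 00:46:23:20.

00:46:23:20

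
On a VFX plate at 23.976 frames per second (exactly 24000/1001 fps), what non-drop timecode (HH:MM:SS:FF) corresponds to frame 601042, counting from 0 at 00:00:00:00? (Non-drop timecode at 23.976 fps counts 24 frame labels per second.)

06:57:23:10

601042 ÷ 24 = 25043 full seconds, remainder 10 frames.
25043 s = 6 h 57 min 23 s.
Timecode: 06:57:23:10.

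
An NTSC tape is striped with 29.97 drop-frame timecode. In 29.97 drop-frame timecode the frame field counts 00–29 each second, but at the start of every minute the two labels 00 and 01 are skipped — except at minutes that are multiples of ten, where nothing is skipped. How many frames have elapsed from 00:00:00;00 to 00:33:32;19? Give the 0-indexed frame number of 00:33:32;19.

As if non-drop at 30 labels/s: (0 × 3600 + 33 × 60 + 32) × 30 + 19 = 60379.
Minute boundaries passed: 33; those not divisible by 10: 33 − 3 = 30; dropped labels = 2 × 30 = 60.
Actual frame index = 60379 − 60 = 60319.

60319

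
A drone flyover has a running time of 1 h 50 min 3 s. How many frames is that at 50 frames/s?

330150 frames

1 h 50 min 3 s = 6603 s.
Frames = 6603 × 50 = 330150.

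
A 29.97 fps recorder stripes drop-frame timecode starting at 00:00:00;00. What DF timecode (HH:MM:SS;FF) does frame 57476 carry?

00:31:57;22

Ten DF minutes hold 17982 frames, so frame 57476 lies in block 3 (frames 53946–71927) with 3530 frames into that block.
The block's first minute is 1800 frames and the rest 1798 each; 3530 frames reaches minute 1, so 3 × 18 + 1 × 2 = 56 labels have been skipped so far.
Adding those back, label number 57476 + 56 = 57532 at 30 labels/s is 1917 s + 22 f = 0 h 31 min 57 s frame 22, i.e. 00:31:57;22.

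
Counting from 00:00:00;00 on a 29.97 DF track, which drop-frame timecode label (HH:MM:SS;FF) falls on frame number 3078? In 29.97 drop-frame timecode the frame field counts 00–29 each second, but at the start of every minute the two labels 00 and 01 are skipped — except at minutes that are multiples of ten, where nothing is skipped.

Ten DF minutes hold 17982 frames, so frame 3078 lies in block 0 (frames 0–17981) with 3078 frames into that block.
The block's first minute is 1800 frames and the rest 1798 each; 3078 frames reaches minute 1, so 0 × 18 + 1 × 2 = 2 labels have been skipped so far.
Adding those back, label number 3078 + 2 = 3080 at 30 labels/s is 102 s + 20 f = 0 h 1 min 42 s frame 20, i.e. 00:01:42;20.

00:01:42;20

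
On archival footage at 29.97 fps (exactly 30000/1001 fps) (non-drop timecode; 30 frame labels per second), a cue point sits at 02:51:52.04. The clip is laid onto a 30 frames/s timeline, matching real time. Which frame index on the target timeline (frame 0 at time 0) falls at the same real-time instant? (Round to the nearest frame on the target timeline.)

Source frame index: (2×3600 + 51×60 + 52) × 30 + 4 = 309364.
Real time: 309364 / (30000/1001) = 77418341/7500 s.
Target frame: (77418341/7500) × (30) = 77418341/250 ≈ 309673.364 → 309673.

frame 309673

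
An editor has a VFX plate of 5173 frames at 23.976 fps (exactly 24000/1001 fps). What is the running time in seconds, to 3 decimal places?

Running time = 5173 × 1001/24000 = 5178173/24000 s ≈ 215.757 s.

215.757 seconds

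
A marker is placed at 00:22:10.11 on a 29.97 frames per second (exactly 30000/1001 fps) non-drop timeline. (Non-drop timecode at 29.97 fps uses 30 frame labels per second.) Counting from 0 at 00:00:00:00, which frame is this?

frame 39911

Total seconds to the label: (0 × 3600 + 22 × 60 + 10) = 1330.
Frame index = 1330 × 30 + 11 = 39911.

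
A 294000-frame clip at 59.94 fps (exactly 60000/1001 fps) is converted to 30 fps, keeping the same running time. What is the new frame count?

Target frames = source frames × (target rate / source rate) = 294000 × (30)/(60000/1001) = 294000 × 1001/2000 = 147147.

147147 frames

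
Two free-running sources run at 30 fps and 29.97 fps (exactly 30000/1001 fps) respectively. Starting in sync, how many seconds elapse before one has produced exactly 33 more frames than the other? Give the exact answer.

1101.1 seconds

The gap grows by |30000/1001 − 30| = 30/1001 frames per second.
Time for a 33-frame gap: 33 ÷ (30/1001) = 1101.1 s.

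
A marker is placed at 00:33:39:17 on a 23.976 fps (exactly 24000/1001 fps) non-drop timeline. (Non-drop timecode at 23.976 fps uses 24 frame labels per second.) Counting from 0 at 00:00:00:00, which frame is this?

48473

Total seconds to the label: (0 × 3600 + 33 × 60 + 39) = 2019.
Frame index = 2019 × 24 + 17 = 48473.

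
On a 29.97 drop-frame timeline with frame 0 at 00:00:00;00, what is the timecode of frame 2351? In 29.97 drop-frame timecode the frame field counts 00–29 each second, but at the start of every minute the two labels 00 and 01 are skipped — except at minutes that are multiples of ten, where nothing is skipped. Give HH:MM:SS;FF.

Ten DF minutes hold 17982 frames, so frame 2351 lies in block 0 (frames 0–17981) with 2351 frames into that block.
The block's first minute is 1800 frames and the rest 1798 each; 2351 frames reaches minute 1, so 0 × 18 + 1 × 2 = 2 labels have been skipped so far.
Adding those back, label number 2351 + 2 = 2353 at 30 labels/s is 78 s + 13 f = 0 h 1 min 18 s frame 13, i.e. 00:01:18;13.

00:01:18;13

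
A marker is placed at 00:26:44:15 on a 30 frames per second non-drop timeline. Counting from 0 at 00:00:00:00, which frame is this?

Total seconds to the label: (0 × 3600 + 26 × 60 + 44) = 1604.
Frame index = 1604 × 30 + 15 = 48135.

48135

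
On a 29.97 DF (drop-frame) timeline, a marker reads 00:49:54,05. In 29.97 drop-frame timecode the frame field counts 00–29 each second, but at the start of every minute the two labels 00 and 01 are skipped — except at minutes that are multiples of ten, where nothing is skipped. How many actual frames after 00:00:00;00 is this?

Complete 10-minute blocks: 4, each 17982 frames → 71928.
Remaining 9 whole minutes in the current block: 1800 + 8 × 1798 = 16184 frames.
Within the current minute: 54 × 30 + 5 − 2 = 1623 (labels ;00/;01 skipped at this minute). Total = 71928 + 16184 + 1623 = 89735.

89735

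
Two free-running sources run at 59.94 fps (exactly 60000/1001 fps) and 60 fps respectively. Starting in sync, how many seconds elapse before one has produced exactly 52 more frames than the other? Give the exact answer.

13013/15 seconds

The gap grows by |60 − 60000/1001| = 60/1001 frames per second.
Time for a 52-frame gap: 52 ÷ (60/1001) = 13013/15 s.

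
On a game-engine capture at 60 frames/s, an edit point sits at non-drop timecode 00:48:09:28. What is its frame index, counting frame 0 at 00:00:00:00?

Total seconds to the label: (0 × 3600 + 48 × 60 + 9) = 2889.
Frame index = 2889 × 60 + 28 = 173368.

173368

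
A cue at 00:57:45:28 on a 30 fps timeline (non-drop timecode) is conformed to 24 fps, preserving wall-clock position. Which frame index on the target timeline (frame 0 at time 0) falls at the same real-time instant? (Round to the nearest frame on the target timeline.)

Source frame index: (0×3600 + 57×60 + 45) × 30 + 28 = 103978.
Real time: 103978 / (30) = 51989/15 s.
Target frame: (51989/15) × (24) = 415912/5 ≈ 83182.400 → 83182.

frame 83182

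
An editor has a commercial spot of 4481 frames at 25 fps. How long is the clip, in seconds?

179.24 seconds

Running time = 4481 / (25) = 179.24 s.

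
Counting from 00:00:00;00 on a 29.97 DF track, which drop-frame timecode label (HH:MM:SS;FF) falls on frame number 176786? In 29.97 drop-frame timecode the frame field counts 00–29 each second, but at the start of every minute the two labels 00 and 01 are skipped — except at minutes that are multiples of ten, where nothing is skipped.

Each 10-minute DF block holds 10 × 60 × 30 − 9 × 2 = 17982 frames. 176786 ÷ 17982 → 9 full blocks, remainder 14948.
Within the partial block the first minute is 1800 frames and each further minute 1798, so 8 further minute boundaries passed. Total skipped labels = 18 × 9 + 2 × 8 = 178.
Non-drop label index = 176786 + 178 = 176964; at 30 labels/s that is 01:38:18:24, i.e. DF 01:38:18;24.

01:38:18;24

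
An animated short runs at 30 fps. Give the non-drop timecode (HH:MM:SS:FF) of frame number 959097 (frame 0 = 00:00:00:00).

08:52:49:27

959097 ÷ 30 = 31969 full seconds, remainder 27 frames.
31969 s = 8 h 52 min 49 s.
Timecode: 08:52:49:27.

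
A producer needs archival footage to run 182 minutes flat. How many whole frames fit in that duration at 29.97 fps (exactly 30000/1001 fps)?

182 min = 10920 s.
Frames = 10920 × 30000/1001 = 3600000/11 ≈ 327272.7273.
Complete frames: 327272.

327272 frames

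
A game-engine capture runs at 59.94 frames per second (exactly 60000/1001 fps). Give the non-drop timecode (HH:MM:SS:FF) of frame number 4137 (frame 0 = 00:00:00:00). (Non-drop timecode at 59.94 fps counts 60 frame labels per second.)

4137 ÷ 60 = 68 full seconds, remainder 57 frames.
68 s = 0 h 1 min 8 s.
Timecode: 00:01:08:57.

00:01:08:57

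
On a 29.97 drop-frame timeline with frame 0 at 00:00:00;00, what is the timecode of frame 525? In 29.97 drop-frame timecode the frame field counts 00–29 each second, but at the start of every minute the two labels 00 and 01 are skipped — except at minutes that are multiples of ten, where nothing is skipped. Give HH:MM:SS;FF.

Each 10-minute DF block holds 10 × 60 × 30 − 9 × 2 = 17982 frames. 525 ÷ 17982 → 0 full blocks, remainder 525.
Within the partial block the first minute is 1800 frames and each further minute 1798, so 0 further minute boundaries passed. Total skipped labels = 18 × 0 + 2 × 0 = 0.
Non-drop label index = 525 + 0 = 525; at 30 labels/s that is 00:00:17:15, i.e. DF 00:00:17;15.

00:00:17;15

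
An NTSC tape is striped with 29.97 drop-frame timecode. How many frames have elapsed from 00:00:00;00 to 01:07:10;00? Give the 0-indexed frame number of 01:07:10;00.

120778

Complete 10-minute blocks: 6, each 17982 frames → 107892.
Remaining 7 whole minutes in the current block: 1800 + 6 × 1798 = 12588 frames.
Within the current minute: 10 × 30 + 0 − 2 = 298 (labels ;00/;01 skipped at this minute). Total = 107892 + 12588 + 298 = 120778.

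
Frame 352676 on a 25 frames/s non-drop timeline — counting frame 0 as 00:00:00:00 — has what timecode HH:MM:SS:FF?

352676 ÷ 25 = 14107 full seconds, remainder 1 frame.
14107 s = 3 h 55 min 7 s.
Timecode: 03:55:07:01.

03:55:07:01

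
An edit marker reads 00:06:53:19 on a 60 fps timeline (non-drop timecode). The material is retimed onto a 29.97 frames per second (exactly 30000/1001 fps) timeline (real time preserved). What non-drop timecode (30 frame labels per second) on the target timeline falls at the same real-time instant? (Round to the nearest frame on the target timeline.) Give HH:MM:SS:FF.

00:06:52:27

Source frame index: (0×3600 + 6×60 + 53) × 60 + 19 = 24799.
Real time: 24799 / (60) = 24799/60 s.
Target frame: (24799/60) × (30000/1001) = 12399500/1001 ≈ 12387.113 → 12387.
At 30 labels/s: frame 12387 → 00:06:52:27.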